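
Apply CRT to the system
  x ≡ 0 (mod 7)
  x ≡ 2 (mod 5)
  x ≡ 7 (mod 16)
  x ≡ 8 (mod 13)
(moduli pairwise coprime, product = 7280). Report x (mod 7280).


Product of moduli M = 7 · 5 · 16 · 13 = 7280.
Merge one congruence at a time:
  Start: x ≡ 0 (mod 7).
  Combine with x ≡ 2 (mod 5); new modulus lcm = 35.
    Write x = 0 + 7·t and substitute into x ≡ 2 (mod 5): 7·t ≡ 2 − 0 = 2 (mod 5).
    Reduce coefficients mod 5: 2·t ≡ 2 (mod 5).
    The inverse of 2 mod 5 is 3 (since 2·3 = 6 = 1·5 + 1), so t ≡ 3·2 = 6 ≡ 1 (mod 5).
    Then x = 0 + 7·1 = 7, valid modulo lcm(7, 5) = 35: x ≡ 7 (mod 35).
  Combine with x ≡ 7 (mod 16); new modulus lcm = 560.
    Write x = 7 + 35·t and substitute into x ≡ 7 (mod 16): 35·t ≡ 7 − 7 = 0 (mod 16).
    Reduce coefficients mod 16: 3·t ≡ 0 (mod 16).
    The inverse of 3 mod 16 is 11 (since 3·11 = 33 = 2·16 + 1), so t ≡ 11·0 = 0 ≡ 0 (mod 16).
    Then x = 7 + 35·0 = 7, valid modulo lcm(35, 16) = 560: x ≡ 7 (mod 560).
  Combine with x ≡ 8 (mod 13); new modulus lcm = 7280.
    Write x = 7 + 560·t and substitute into x ≡ 8 (mod 13): 560·t ≡ 8 − 7 = 1 (mod 13).
    Reduce coefficients mod 13: 1·t ≡ 1 (mod 13).
    So t ≡ 1 (mod 13).
    Then x = 7 + 560·1 = 567, valid modulo lcm(560, 13) = 7280: x ≡ 567 (mod 7280).
Verify against each original: 567 mod 7 = 0, 567 mod 5 = 2, 567 mod 16 = 7, 567 mod 13 = 8.

x ≡ 567 (mod 7280).


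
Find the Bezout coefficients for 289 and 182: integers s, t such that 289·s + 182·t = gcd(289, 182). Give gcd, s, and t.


Euclidean algorithm on (289, 182) — divide until remainder is 0:
  289 = 1 · 182 + 107
  182 = 1 · 107 + 75
  107 = 1 · 75 + 32
  75 = 2 · 32 + 11
  32 = 2 · 11 + 10
  11 = 1 · 10 + 1
  10 = 10 · 1 + 0
gcd(289, 182) = 1.
Track Bezout coefficients alongside the remainders: start with r₀ = 289 = a·1 + b·0 (s = 1, t = 0) and r₁ = 182 = a·0 + b·1 (s = 0, t = 1); each new remainder r_{k+1} = r_{k-1} − q_k·r_k inherits s_{k+1} = s_{k-1} − q_k·s_k, t_{k+1} = t_{k-1} − q_k·t_k, so r_k = a·s_k + b·t_k at every step:
  q = 1: r = 107, s = 1 − 1·0 = 1, t = 0 − 1·1 = -1  (check: 289·1 + 182·(-1) = 107)
  q = 1: r = 75, s = 0 − 1·1 = -1, t = 1 − 1·(-1) = 2  (check: 289·(-1) + 182·2 = 75)
  q = 1: r = 32, s = 1 − 1·(-1) = 2, t = -1 − 1·2 = -3  (check: 289·2 + 182·(-3) = 32)
  q = 2: r = 11, s = -1 − 2·2 = -5, t = 2 − 2·(-3) = 8  (check: 289·(-5) + 182·8 = 11)
  q = 2: r = 10, s = 2 − 2·(-5) = 12, t = -3 − 2·8 = -19  (check: 289·12 + 182·(-19) = 10)
  q = 1: r = 1, s = -5 − 1·12 = -17, t = 8 − 1·(-19) = 27  (check: 289·(-17) + 182·27 = 1)
The row with r = 1 (the gcd) gives the Bezout coefficients s = -17, t = 27.
Result: 289 · (-17) + 182 · (27) = 1.

gcd(289, 182) = 1; s = -17, t = 27 (check: 289·(-17) + 182·27 = 1).


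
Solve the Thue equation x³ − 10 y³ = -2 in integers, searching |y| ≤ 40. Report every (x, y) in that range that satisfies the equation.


The equation is x³ - 10y³ = -2. For fixed y, x³ = 10·y³ − 2, so a solution requires the RHS to be a perfect cube.
Strategy: iterate y from -40 to 40, compute RHS = 10·y³ − 2, and check whether it is a (positive or negative) perfect cube.
Check small values of y:
  y = 0: RHS = -2 is not a perfect cube.
  y = 1: RHS = 8 = (2)³ ⇒ x = 2 works.
  y = -1: RHS = -12 is not a perfect cube.
  y = 2: RHS = 78 is not a perfect cube.
  y = -2: RHS = -82 is not a perfect cube.
  y = 3: RHS = 268 is not a perfect cube.
  y = -3: RHS = -272 is not a perfect cube.
Continuing the search up to |y| = 40 finds no further solutions beyond those listed.
Collected solutions: (2, 1).

Solutions (with |y| ≤ 40): (2, 1).


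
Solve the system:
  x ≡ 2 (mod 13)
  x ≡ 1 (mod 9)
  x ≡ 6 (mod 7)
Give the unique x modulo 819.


Moduli 13, 9, 7 are pairwise coprime; by CRT there is a unique solution modulo M = 13 · 9 · 7 = 819.
Solve pairwise, accumulating the modulus:
  Start with x ≡ 2 (mod 13).
  Combine with x ≡ 1 (mod 9): since gcd(13, 9) = 1, we get a unique residue mod 117.
    Write x = 2 + 13·t and substitute into x ≡ 1 (mod 9): 13·t ≡ 1 − 2 = -1 (mod 9).
    Reduce coefficients mod 9: 4·t ≡ 8 (mod 9).
    The inverse of 4 mod 9 is 7 (since 4·7 = 28 = 3·9 + 1), so t ≡ 7·8 = 56 ≡ 2 (mod 9).
    Then x = 2 + 13·2 = 28, valid modulo lcm(13, 9) = 117: x ≡ 28 (mod 117).
  Combine with x ≡ 6 (mod 7): since gcd(117, 7) = 1, we get a unique residue mod 819.
    Write x = 28 + 117·t and substitute into x ≡ 6 (mod 7): 117·t ≡ 6 − 28 = -22 (mod 7).
    Reduce coefficients mod 7: 5·t ≡ 6 (mod 7).
    The inverse of 5 mod 7 is 3 (since 5·3 = 15 = 2·7 + 1), so t ≡ 3·6 = 18 ≡ 4 (mod 7).
    Then x = 28 + 117·4 = 496, valid modulo lcm(117, 7) = 819: x ≡ 496 (mod 819).
Verify: 496 mod 13 = 2 ✓, 496 mod 9 = 1 ✓, 496 mod 7 = 6 ✓.

x ≡ 496 (mod 819).


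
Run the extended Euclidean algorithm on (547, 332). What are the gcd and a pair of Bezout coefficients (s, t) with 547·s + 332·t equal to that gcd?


Euclidean algorithm on (547, 332) — divide until remainder is 0:
  547 = 1 · 332 + 215
  332 = 1 · 215 + 117
  215 = 1 · 117 + 98
  117 = 1 · 98 + 19
  98 = 5 · 19 + 3
  19 = 6 · 3 + 1
  3 = 3 · 1 + 0
gcd(547, 332) = 1.
Track Bezout coefficients alongside the remainders: start with r₀ = 547 = a·1 + b·0 (s = 1, t = 0) and r₁ = 332 = a·0 + b·1 (s = 0, t = 1); each new remainder r_{k+1} = r_{k-1} − q_k·r_k inherits s_{k+1} = s_{k-1} − q_k·s_k, t_{k+1} = t_{k-1} − q_k·t_k, so r_k = a·s_k + b·t_k at every step:
  q = 1: r = 215, s = 1 − 1·0 = 1, t = 0 − 1·1 = -1  (check: 547·1 + 332·(-1) = 215)
  q = 1: r = 117, s = 0 − 1·1 = -1, t = 1 − 1·(-1) = 2  (check: 547·(-1) + 332·2 = 117)
  q = 1: r = 98, s = 1 − 1·(-1) = 2, t = -1 − 1·2 = -3  (check: 547·2 + 332·(-3) = 98)
  q = 1: r = 19, s = -1 − 1·2 = -3, t = 2 − 1·(-3) = 5  (check: 547·(-3) + 332·5 = 19)
  q = 5: r = 3, s = 2 − 5·(-3) = 17, t = -3 − 5·5 = -28  (check: 547·17 + 332·(-28) = 3)
  q = 6: r = 1, s = -3 − 6·17 = -105, t = 5 − 6·(-28) = 173  (check: 547·(-105) + 332·173 = 1)
The row with r = 1 (the gcd) gives the Bezout coefficients s = -105, t = 173.
Result: 547 · (-105) + 332 · (173) = 1.

gcd(547, 332) = 1; s = -105, t = 173 (check: 547·(-105) + 332·173 = 1).


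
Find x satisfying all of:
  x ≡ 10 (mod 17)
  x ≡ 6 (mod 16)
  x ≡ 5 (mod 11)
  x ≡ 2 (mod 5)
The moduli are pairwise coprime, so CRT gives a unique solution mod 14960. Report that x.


Product of moduli M = 17 · 16 · 11 · 5 = 14960.
Merge one congruence at a time:
  Start: x ≡ 10 (mod 17).
  Combine with x ≡ 6 (mod 16); new modulus lcm = 272.
    Write x = 10 + 17·t and substitute into x ≡ 6 (mod 16): 17·t ≡ 6 − 10 = -4 (mod 16).
    Reduce coefficients mod 16: 1·t ≡ 12 (mod 16).
    So t ≡ 12 (mod 16).
    Then x = 10 + 17·12 = 214, valid modulo lcm(17, 16) = 272: x ≡ 214 (mod 272).
  Combine with x ≡ 5 (mod 11); new modulus lcm = 2992.
    Write x = 214 + 272·t and substitute into x ≡ 5 (mod 11): 272·t ≡ 5 − 214 = -209 (mod 11).
    Reduce coefficients mod 11: 8·t ≡ 0 (mod 11).
    The inverse of 8 mod 11 is 7 (since 8·7 = 56 = 5·11 + 1), so t ≡ 7·0 = 0 ≡ 0 (mod 11).
    Then x = 214 + 272·0 = 214, valid modulo lcm(272, 11) = 2992: x ≡ 214 (mod 2992).
  Combine with x ≡ 2 (mod 5); new modulus lcm = 14960.
    Write x = 214 + 2992·t and substitute into x ≡ 2 (mod 5): 2992·t ≡ 2 − 214 = -212 (mod 5).
    Reduce coefficients mod 5: 2·t ≡ 3 (mod 5).
    The inverse of 2 mod 5 is 3 (since 2·3 = 6 = 1·5 + 1), so t ≡ 3·3 = 9 ≡ 4 (mod 5).
    Then x = 214 + 2992·4 = 12182, valid modulo lcm(2992, 5) = 14960: x ≡ 12182 (mod 14960).
Verify against each original: 12182 mod 17 = 10, 12182 mod 16 = 6, 12182 mod 11 = 5, 12182 mod 5 = 2.

x ≡ 12182 (mod 14960).


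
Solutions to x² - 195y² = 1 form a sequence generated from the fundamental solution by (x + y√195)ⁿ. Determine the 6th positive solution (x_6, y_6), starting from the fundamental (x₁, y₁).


Step 1: Find the fundamental solution (x₁, y₁) of x² - 195y² = 1.
  Expand √195 as a continued fraction. a₀ = ⌊√195⌋ = 13; iterate m_{k+1} = d_k·a_k − m_k, d_{k+1} = (195 − m_{k+1}²)/d_k, a_{k+1} = ⌊(a₀ + m_{k+1})/d_{k+1}⌋ (starting m₀ = 0, d₀ = 1), with convergents p_k = a_k·p_{k-1} + p_{k-2}, q_k = a_k·q_{k-1} + q_{k-2} (p₋₁ = 1, q₋₁ = 0):
  k = 0: a₀ = 13; p₀/q₀ = 13/1; p₀² − 195·q₀² = 169 − 195 = -26.
  k = 1: m = 13, d = 26, a = ⌊(13 + 13)/26⌋ = 1; p/q = (1·13 + 1)/(1·1 + 0) = 14/1; p² − 195·q² = 196 − 195 = 1.
  The first convergent with p² − 195·q² = 1 gives the fundamental solution (x₁, y₁) = (14, 1).
Step 2: Apply the recurrence (x_{n+1}, y_{n+1}) = (x₁x_n + 195y₁y_n, x₁y_n + y₁x_n) repeatedly.
  From (x_1, y_1) = (14, 1): x_2 = 14·14 + 195·1·1 = 391; y_2 = 14·1 + 1·14 = 28.
  From (x_2, y_2) = (391, 28): x_3 = 14·391 + 195·1·28 = 10934; y_3 = 14·28 + 1·391 = 783.
  From (x_3, y_3) = (10934, 783): x_4 = 14·10934 + 195·1·783 = 305761; y_4 = 14·783 + 1·10934 = 21896.
  From (x_4, y_4) = (305761, 21896): x_5 = 14·305761 + 195·1·21896 = 8550374; y_5 = 14·21896 + 1·305761 = 612305.
  From (x_5, y_5) = (8550374, 612305): x_6 = 14·8550374 + 195·1·612305 = 239104711; y_6 = 14·612305 + 1·8550374 = 17122644.
Step 3: Verify x_6² - 195·y_6² = 57171062822393521 - 57171062822393520 = 1 (should be 1). ✓

(x_1, y_1) = (14, 1); (x_6, y_6) = (239104711, 17122644).


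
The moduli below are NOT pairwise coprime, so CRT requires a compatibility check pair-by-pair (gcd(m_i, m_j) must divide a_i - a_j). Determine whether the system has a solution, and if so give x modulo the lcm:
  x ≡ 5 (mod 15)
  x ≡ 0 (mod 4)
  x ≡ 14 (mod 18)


Moduli 15, 4, 18 are not pairwise coprime, so CRT works modulo lcm(m_i) when all pairwise compatibility conditions hold.
Pairwise compatibility: gcd(m_i, m_j) must divide a_i - a_j for every pair.
Merge one congruence at a time:
  Start: x ≡ 5 (mod 15).
  Combine with x ≡ 0 (mod 4): gcd(15, 4) = 1; 0 - 5 = -5, which IS divisible by 1, so compatible.
    Write x = 5 + 15·t and substitute into x ≡ 0 (mod 4): 15·t ≡ 0 − 5 = -5 (mod 4).
    Reduce coefficients mod 4: 3·t ≡ 3 (mod 4).
    The inverse of 3 mod 4 is 3 (since 3·3 = 9 = 2·4 + 1), so t ≡ 3·3 = 9 ≡ 1 (mod 4).
    Then x = 5 + 15·1 = 20, valid modulo lcm(15, 4) = 60: x ≡ 20 (mod 60).
  Combine with x ≡ 14 (mod 18): gcd(60, 18) = 6; 14 - 20 = -6, which IS divisible by 6, so compatible.
    Write x = 20 + 60·t and substitute into x ≡ 14 (mod 18): 60·t ≡ 14 − 20 = -6 (mod 18).
    Divide the congruence (and modulus) by g = 6: 10·t ≡ -1 (mod 3).
    Reduce coefficients mod 3: 1·t ≡ 2 (mod 3).
    So t ≡ 2 (mod 3).
    Then x = 20 + 60·2 = 140, valid modulo lcm(60, 18) = 180: x ≡ 140 (mod 180).
Verify: 140 mod 15 = 5, 140 mod 4 = 0, 140 mod 18 = 14.

x ≡ 140 (mod 180).


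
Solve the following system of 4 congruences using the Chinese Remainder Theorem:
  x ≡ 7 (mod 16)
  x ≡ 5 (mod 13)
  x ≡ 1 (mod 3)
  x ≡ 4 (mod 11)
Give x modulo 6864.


Product of moduli M = 16 · 13 · 3 · 11 = 6864.
Merge one congruence at a time:
  Start: x ≡ 7 (mod 16).
  Combine with x ≡ 5 (mod 13); new modulus lcm = 208.
    Write x = 7 + 16·t and substitute into x ≡ 5 (mod 13): 16·t ≡ 5 − 7 = -2 (mod 13).
    Reduce coefficients mod 13: 3·t ≡ 11 (mod 13).
    The inverse of 3 mod 13 is 9 (since 3·9 = 27 = 2·13 + 1), so t ≡ 9·11 = 99 ≡ 8 (mod 13).
    Then x = 7 + 16·8 = 135, valid modulo lcm(16, 13) = 208: x ≡ 135 (mod 208).
  Combine with x ≡ 1 (mod 3); new modulus lcm = 624.
    Write x = 135 + 208·t and substitute into x ≡ 1 (mod 3): 208·t ≡ 1 − 135 = -134 (mod 3).
    Reduce coefficients mod 3: 1·t ≡ 1 (mod 3).
    So t ≡ 1 (mod 3).
    Then x = 135 + 208·1 = 343, valid modulo lcm(208, 3) = 624: x ≡ 343 (mod 624).
  Combine with x ≡ 4 (mod 11); new modulus lcm = 6864.
    Write x = 343 + 624·t and substitute into x ≡ 4 (mod 11): 624·t ≡ 4 − 343 = -339 (mod 11).
    Reduce coefficients mod 11: 8·t ≡ 2 (mod 11).
    The inverse of 8 mod 11 is 7 (since 8·7 = 56 = 5·11 + 1), so t ≡ 7·2 = 14 ≡ 3 (mod 11).
    Then x = 343 + 624·3 = 2215, valid modulo lcm(624, 11) = 6864: x ≡ 2215 (mod 6864).
Verify against each original: 2215 mod 16 = 7, 2215 mod 13 = 5, 2215 mod 3 = 1, 2215 mod 11 = 4.

x ≡ 2215 (mod 6864).


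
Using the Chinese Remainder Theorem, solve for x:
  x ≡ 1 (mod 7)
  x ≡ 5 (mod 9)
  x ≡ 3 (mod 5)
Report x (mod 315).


Moduli 7, 9, 5 are pairwise coprime; by CRT there is a unique solution modulo M = 7 · 9 · 5 = 315.
Solve pairwise, accumulating the modulus:
  Start with x ≡ 1 (mod 7).
  Combine with x ≡ 5 (mod 9): since gcd(7, 9) = 1, we get a unique residue mod 63.
    Write x = 1 + 7·t and substitute into x ≡ 5 (mod 9): 7·t ≡ 5 − 1 = 4 (mod 9).
    The inverse of 7 mod 9 is 4 (since 7·4 = 28 = 3·9 + 1), so t ≡ 4·4 = 16 ≡ 7 (mod 9).
    Then x = 1 + 7·7 = 50, valid modulo lcm(7, 9) = 63: x ≡ 50 (mod 63).
  Combine with x ≡ 3 (mod 5): since gcd(63, 5) = 1, we get a unique residue mod 315.
    Write x = 50 + 63·t and substitute into x ≡ 3 (mod 5): 63·t ≡ 3 − 50 = -47 (mod 5).
    Reduce coefficients mod 5: 3·t ≡ 3 (mod 5).
    The inverse of 3 mod 5 is 2 (since 3·2 = 6 = 1·5 + 1), so t ≡ 2·3 = 6 ≡ 1 (mod 5).
    Then x = 50 + 63·1 = 113, valid modulo lcm(63, 5) = 315: x ≡ 113 (mod 315).
Verify: 113 mod 7 = 1 ✓, 113 mod 9 = 5 ✓, 113 mod 5 = 3 ✓.

x ≡ 113 (mod 315).


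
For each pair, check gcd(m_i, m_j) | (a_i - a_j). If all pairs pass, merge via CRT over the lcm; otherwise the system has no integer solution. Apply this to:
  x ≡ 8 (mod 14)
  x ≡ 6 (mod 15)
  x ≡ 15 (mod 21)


Moduli 14, 15, 21 are not pairwise coprime, so CRT works modulo lcm(m_i) when all pairwise compatibility conditions hold.
Pairwise compatibility: gcd(m_i, m_j) must divide a_i - a_j for every pair.
Merge one congruence at a time:
  Start: x ≡ 8 (mod 14).
  Combine with x ≡ 6 (mod 15): gcd(14, 15) = 1; 6 - 8 = -2, which IS divisible by 1, so compatible.
    Write x = 8 + 14·t and substitute into x ≡ 6 (mod 15): 14·t ≡ 6 − 8 = -2 (mod 15).
    Reduce coefficients mod 15: 14·t ≡ 13 (mod 15).
    The inverse of 14 mod 15 is 14 (since 14·14 = 196 = 13·15 + 1), so t ≡ 14·13 = 182 ≡ 2 (mod 15).
    Then x = 8 + 14·2 = 36, valid modulo lcm(14, 15) = 210: x ≡ 36 (mod 210).
  Combine with x ≡ 15 (mod 21): gcd(210, 21) = 21; 15 - 36 = -21, which IS divisible by 21, so compatible.
    Write x = 36 + 210·t and substitute into x ≡ 15 (mod 21): 210·t ≡ 15 − 36 = -21 (mod 21).
    Divide the congruence (and modulus) by g = 21: 10·t ≡ -1 (mod 1).
    Modulo 1 every t works; take t = 0.
    Then x = 36 + 210·0 = 36, valid modulo lcm(210, 21) = 210: x ≡ 36 (mod 210).
Verify: 36 mod 14 = 8, 36 mod 15 = 6, 36 mod 21 = 15.

x ≡ 36 (mod 210).


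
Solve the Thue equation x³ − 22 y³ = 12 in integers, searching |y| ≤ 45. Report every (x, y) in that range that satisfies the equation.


The equation is x³ - 22y³ = 12. For fixed y, x³ = 22·y³ + 12, so a solution requires the RHS to be a perfect cube.
Strategy: iterate y from -45 to 45, compute RHS = 22·y³ + 12, and check whether it is a (positive or negative) perfect cube.
Check small values of y:
  y = 0: RHS = 12 is not a perfect cube.
  y = 1: RHS = 34 is not a perfect cube.
  y = -1: RHS = -10 is not a perfect cube.
  y = 2: RHS = 188 is not a perfect cube.
  y = -2: RHS = -164 is not a perfect cube.
  y = 3: RHS = 606 is not a perfect cube.
  y = -3: RHS = -582 is not a perfect cube.
Continuing the search up to |y| = 45 finds no solutions either.
No (x, y) in the scanned range satisfies the equation.

No integer solutions with |y| ≤ 45.


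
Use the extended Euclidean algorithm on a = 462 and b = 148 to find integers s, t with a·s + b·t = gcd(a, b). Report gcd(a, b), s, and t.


Euclidean algorithm on (462, 148) — divide until remainder is 0:
  462 = 3 · 148 + 18
  148 = 8 · 18 + 4
  18 = 4 · 4 + 2
  4 = 2 · 2 + 0
gcd(462, 148) = 2.
Track Bezout coefficients alongside the remainders: start with r₀ = 462 = a·1 + b·0 (s = 1, t = 0) and r₁ = 148 = a·0 + b·1 (s = 0, t = 1); each new remainder r_{k+1} = r_{k-1} − q_k·r_k inherits s_{k+1} = s_{k-1} − q_k·s_k, t_{k+1} = t_{k-1} − q_k·t_k, so r_k = a·s_k + b·t_k at every step:
  q = 3: r = 18, s = 1 − 3·0 = 1, t = 0 − 3·1 = -3  (check: 462·1 + 148·(-3) = 18)
  q = 8: r = 4, s = 0 − 8·1 = -8, t = 1 − 8·(-3) = 25  (check: 462·(-8) + 148·25 = 4)
  q = 4: r = 2, s = 1 − 4·(-8) = 33, t = -3 − 4·25 = -103  (check: 462·33 + 148·(-103) = 2)
The row with r = 2 (the gcd) gives the Bezout coefficients s = 33, t = -103.
Result: 462 · (33) + 148 · (-103) = 2.

gcd(462, 148) = 2; s = 33, t = -103 (check: 462·33 + 148·(-103) = 2).


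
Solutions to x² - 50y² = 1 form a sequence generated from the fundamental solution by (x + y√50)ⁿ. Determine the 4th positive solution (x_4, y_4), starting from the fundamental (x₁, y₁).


Step 1: Find the fundamental solution (x₁, y₁) of x² - 50y² = 1.
  Expand √50 as a continued fraction. a₀ = ⌊√50⌋ = 7; iterate m_{k+1} = d_k·a_k − m_k, d_{k+1} = (50 − m_{k+1}²)/d_k, a_{k+1} = ⌊(a₀ + m_{k+1})/d_{k+1}⌋ (starting m₀ = 0, d₀ = 1), with convergents p_k = a_k·p_{k-1} + p_{k-2}, q_k = a_k·q_{k-1} + q_{k-2} (p₋₁ = 1, q₋₁ = 0):
  k = 0: a₀ = 7; p₀/q₀ = 7/1; p₀² − 50·q₀² = 49 − 50 = -1.
  k = 1: m = 7, d = 1, a = ⌊(7 + 7)/1⌋ = 14; p/q = (14·7 + 1)/(14·1 + 0) = 99/14; p² − 50·q² = 9801 − 9800 = 1.
  The first convergent with p² − 50·q² = 1 gives the fundamental solution (x₁, y₁) = (99, 14).
Step 2: Apply the recurrence (x_{n+1}, y_{n+1}) = (x₁x_n + 50y₁y_n, x₁y_n + y₁x_n) repeatedly.
  From (x_1, y_1) = (99, 14): x_2 = 99·99 + 50·14·14 = 19601; y_2 = 99·14 + 14·99 = 2772.
  From (x_2, y_2) = (19601, 2772): x_3 = 99·19601 + 50·14·2772 = 3880899; y_3 = 99·2772 + 14·19601 = 548842.
  From (x_3, y_3) = (3880899, 548842): x_4 = 99·3880899 + 50·14·548842 = 768398401; y_4 = 99·548842 + 14·3880899 = 108667944.
Step 3: Verify x_4² - 50·y_4² = 590436102659356801 - 590436102659356800 = 1 (should be 1). ✓

(x_1, y_1) = (99, 14); (x_4, y_4) = (768398401, 108667944).


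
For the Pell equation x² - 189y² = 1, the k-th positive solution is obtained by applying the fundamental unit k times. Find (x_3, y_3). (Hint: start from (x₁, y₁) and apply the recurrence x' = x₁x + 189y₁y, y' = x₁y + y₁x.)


Step 1: Find the fundamental solution (x₁, y₁) of x² - 189y² = 1.
  Expand √189 as a continued fraction. a₀ = ⌊√189⌋ = 13; iterate m_{k+1} = d_k·a_k − m_k, d_{k+1} = (189 − m_{k+1}²)/d_k, a_{k+1} = ⌊(a₀ + m_{k+1})/d_{k+1}⌋ (starting m₀ = 0, d₀ = 1), with convergents p_k = a_k·p_{k-1} + p_{k-2}, q_k = a_k·q_{k-1} + q_{k-2} (p₋₁ = 1, q₋₁ = 0):
  k = 0: a₀ = 13; p₀/q₀ = 13/1; p₀² − 189·q₀² = 169 − 189 = -20.
  k = 1: m = 13, d = 20, a = ⌊(13 + 13)/20⌋ = 1; p/q = (1·13 + 1)/(1·1 + 0) = 14/1; p² − 189·q² = 196 − 189 = 7.
  k = 2: m = 7, d = 7, a = ⌊(13 + 7)/7⌋ = 2; p/q = (2·14 + 13)/(2·1 + 1) = 41/3; p² − 189·q² = 1681 − 1701 = -20.
  k = 3: m = 7, d = 20, a = ⌊(13 + 7)/20⌋ = 1; p/q = (1·41 + 14)/(1·3 + 1) = 55/4; p² − 189·q² = 3025 − 3024 = 1.
  The first convergent with p² − 189·q² = 1 gives the fundamental solution (x₁, y₁) = (55, 4).
Step 2: Apply the recurrence (x_{n+1}, y_{n+1}) = (x₁x_n + 189y₁y_n, x₁y_n + y₁x_n) repeatedly.
  From (x_1, y_1) = (55, 4): x_2 = 55·55 + 189·4·4 = 6049; y_2 = 55·4 + 4·55 = 440.
  From (x_2, y_2) = (6049, 440): x_3 = 55·6049 + 189·4·440 = 665335; y_3 = 55·440 + 4·6049 = 48396.
Step 3: Verify x_3² - 189·y_3² = 442670662225 - 442670662224 = 1 (should be 1). ✓

(x_1, y_1) = (55, 4); (x_3, y_3) = (665335, 48396).


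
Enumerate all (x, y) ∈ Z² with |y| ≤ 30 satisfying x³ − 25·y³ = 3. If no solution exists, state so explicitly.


The equation is x³ - 25y³ = 3. For fixed y, x³ = 25·y³ + 3, so a solution requires the RHS to be a perfect cube.
Strategy: iterate y from -30 to 30, compute RHS = 25·y³ + 3, and check whether it is a (positive or negative) perfect cube.
Check small values of y:
  y = 0: RHS = 3 is not a perfect cube.
  y = 1: RHS = 28 is not a perfect cube.
  y = -1: RHS = -22 is not a perfect cube.
  y = 2: RHS = 203 is not a perfect cube.
  y = -2: RHS = -197 is not a perfect cube.
  y = 3: RHS = 678 is not a perfect cube.
  y = -3: RHS = -672 is not a perfect cube.
Continuing the search up to |y| = 30 finds no solutions either.
No (x, y) in the scanned range satisfies the equation.

No integer solutions with |y| ≤ 30.


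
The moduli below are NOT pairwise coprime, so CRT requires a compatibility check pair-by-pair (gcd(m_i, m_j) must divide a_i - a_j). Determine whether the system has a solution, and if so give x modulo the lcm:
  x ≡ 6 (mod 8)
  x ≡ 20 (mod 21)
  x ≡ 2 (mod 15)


Moduli 8, 21, 15 are not pairwise coprime, so CRT works modulo lcm(m_i) when all pairwise compatibility conditions hold.
Pairwise compatibility: gcd(m_i, m_j) must divide a_i - a_j for every pair.
Merge one congruence at a time:
  Start: x ≡ 6 (mod 8).
  Combine with x ≡ 20 (mod 21): gcd(8, 21) = 1; 20 - 6 = 14, which IS divisible by 1, so compatible.
    Write x = 6 + 8·t and substitute into x ≡ 20 (mod 21): 8·t ≡ 20 − 6 = 14 (mod 21).
    The inverse of 8 mod 21 is 8 (since 8·8 = 64 = 3·21 + 1), so t ≡ 8·14 = 112 ≡ 7 (mod 21).
    Then x = 6 + 8·7 = 62, valid modulo lcm(8, 21) = 168: x ≡ 62 (mod 168).
  Combine with x ≡ 2 (mod 15): gcd(168, 15) = 3; 2 - 62 = -60, which IS divisible by 3, so compatible.
    Write x = 62 + 168·t and substitute into x ≡ 2 (mod 15): 168·t ≡ 2 − 62 = -60 (mod 15).
    Divide the congruence (and modulus) by g = 3: 56·t ≡ -20 (mod 5).
    Reduce coefficients mod 5: 1·t ≡ 0 (mod 5).
    So t ≡ 0 (mod 5).
    Then x = 62 + 168·0 = 62, valid modulo lcm(168, 15) = 840: x ≡ 62 (mod 840).
Verify: 62 mod 8 = 6, 62 mod 21 = 20, 62 mod 15 = 2.

x ≡ 62 (mod 840).


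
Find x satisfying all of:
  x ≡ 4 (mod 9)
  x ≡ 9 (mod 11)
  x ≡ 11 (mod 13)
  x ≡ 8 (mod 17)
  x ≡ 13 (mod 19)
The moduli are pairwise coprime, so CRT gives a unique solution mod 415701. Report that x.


Product of moduli M = 9 · 11 · 13 · 17 · 19 = 415701.
Merge one congruence at a time:
  Start: x ≡ 4 (mod 9).
  Combine with x ≡ 9 (mod 11); new modulus lcm = 99.
    Write x = 4 + 9·t and substitute into x ≡ 9 (mod 11): 9·t ≡ 9 − 4 = 5 (mod 11).
    The inverse of 9 mod 11 is 5 (since 9·5 = 45 = 4·11 + 1), so t ≡ 5·5 = 25 ≡ 3 (mod 11).
    Then x = 4 + 9·3 = 31, valid modulo lcm(9, 11) = 99: x ≡ 31 (mod 99).
  Combine with x ≡ 11 (mod 13); new modulus lcm = 1287.
    Write x = 31 + 99·t and substitute into x ≡ 11 (mod 13): 99·t ≡ 11 − 31 = -20 (mod 13).
    Reduce coefficients mod 13: 8·t ≡ 6 (mod 13).
    The inverse of 8 mod 13 is 5 (since 8·5 = 40 = 3·13 + 1), so t ≡ 5·6 = 30 ≡ 4 (mod 13).
    Then x = 31 + 99·4 = 427, valid modulo lcm(99, 13) = 1287: x ≡ 427 (mod 1287).
  Combine with x ≡ 8 (mod 17); new modulus lcm = 21879.
    Write x = 427 + 1287·t and substitute into x ≡ 8 (mod 17): 1287·t ≡ 8 − 427 = -419 (mod 17).
    Reduce coefficients mod 17: 12·t ≡ 6 (mod 17).
    The inverse of 12 mod 17 is 10 (since 12·10 = 120 = 7·17 + 1), so t ≡ 10·6 = 60 ≡ 9 (mod 17).
    Then x = 427 + 1287·9 = 12010, valid modulo lcm(1287, 17) = 21879: x ≡ 12010 (mod 21879).
  Combine with x ≡ 13 (mod 19); new modulus lcm = 415701.
    Write x = 12010 + 21879·t and substitute into x ≡ 13 (mod 19): 21879·t ≡ 13 − 12010 = -11997 (mod 19).
    Reduce coefficients mod 19: 10·t ≡ 11 (mod 19).
    The inverse of 10 mod 19 is 2 (since 10·2 = 20 = 1·19 + 1), so t ≡ 2·11 = 22 ≡ 3 (mod 19).
    Then x = 12010 + 21879·3 = 77647, valid modulo lcm(21879, 19) = 415701: x ≡ 77647 (mod 415701).
Verify against each original: 77647 mod 9 = 4, 77647 mod 11 = 9, 77647 mod 13 = 11, 77647 mod 17 = 8, 77647 mod 19 = 13.

x ≡ 77647 (mod 415701).


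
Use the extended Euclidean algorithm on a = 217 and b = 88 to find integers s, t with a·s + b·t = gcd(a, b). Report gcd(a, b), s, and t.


Euclidean algorithm on (217, 88) — divide until remainder is 0:
  217 = 2 · 88 + 41
  88 = 2 · 41 + 6
  41 = 6 · 6 + 5
  6 = 1 · 5 + 1
  5 = 5 · 1 + 0
gcd(217, 88) = 1.
Track Bezout coefficients alongside the remainders: start with r₀ = 217 = a·1 + b·0 (s = 1, t = 0) and r₁ = 88 = a·0 + b·1 (s = 0, t = 1); each new remainder r_{k+1} = r_{k-1} − q_k·r_k inherits s_{k+1} = s_{k-1} − q_k·s_k, t_{k+1} = t_{k-1} − q_k·t_k, so r_k = a·s_k + b·t_k at every step:
  q = 2: r = 41, s = 1 − 2·0 = 1, t = 0 − 2·1 = -2  (check: 217·1 + 88·(-2) = 41)
  q = 2: r = 6, s = 0 − 2·1 = -2, t = 1 − 2·(-2) = 5  (check: 217·(-2) + 88·5 = 6)
  q = 6: r = 5, s = 1 − 6·(-2) = 13, t = -2 − 6·5 = -32  (check: 217·13 + 88·(-32) = 5)
  q = 1: r = 1, s = -2 − 1·13 = -15, t = 5 − 1·(-32) = 37  (check: 217·(-15) + 88·37 = 1)
The row with r = 1 (the gcd) gives the Bezout coefficients s = -15, t = 37.
Result: 217 · (-15) + 88 · (37) = 1.

gcd(217, 88) = 1; s = -15, t = 37 (check: 217·(-15) + 88·37 = 1).


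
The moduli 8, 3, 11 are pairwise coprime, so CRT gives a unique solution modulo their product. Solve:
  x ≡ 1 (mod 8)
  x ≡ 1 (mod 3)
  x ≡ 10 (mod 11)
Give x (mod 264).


Moduli 8, 3, 11 are pairwise coprime; by CRT there is a unique solution modulo M = 8 · 3 · 11 = 264.
Solve pairwise, accumulating the modulus:
  Start with x ≡ 1 (mod 8).
  Combine with x ≡ 1 (mod 3): since gcd(8, 3) = 1, we get a unique residue mod 24.
    Write x = 1 + 8·t and substitute into x ≡ 1 (mod 3): 8·t ≡ 1 − 1 = 0 (mod 3).
    Reduce coefficients mod 3: 2·t ≡ 0 (mod 3).
    The inverse of 2 mod 3 is 2 (since 2·2 = 4 = 1·3 + 1), so t ≡ 2·0 = 0 ≡ 0 (mod 3).
    Then x = 1 + 8·0 = 1, valid modulo lcm(8, 3) = 24: x ≡ 1 (mod 24).
  Combine with x ≡ 10 (mod 11): since gcd(24, 11) = 1, we get a unique residue mod 264.
    Write x = 1 + 24·t and substitute into x ≡ 10 (mod 11): 24·t ≡ 10 − 1 = 9 (mod 11).
    Reduce coefficients mod 11: 2·t ≡ 9 (mod 11).
    The inverse of 2 mod 11 is 6 (since 2·6 = 12 = 1·11 + 1), so t ≡ 6·9 = 54 ≡ 10 (mod 11).
    Then x = 1 + 24·10 = 241, valid modulo lcm(24, 11) = 264: x ≡ 241 (mod 264).
Verify: 241 mod 8 = 1 ✓, 241 mod 3 = 1 ✓, 241 mod 11 = 10 ✓.

x ≡ 241 (mod 264).


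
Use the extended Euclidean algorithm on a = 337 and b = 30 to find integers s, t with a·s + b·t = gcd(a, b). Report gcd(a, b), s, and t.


Euclidean algorithm on (337, 30) — divide until remainder is 0:
  337 = 11 · 30 + 7
  30 = 4 · 7 + 2
  7 = 3 · 2 + 1
  2 = 2 · 1 + 0
gcd(337, 30) = 1.
Track Bezout coefficients alongside the remainders: start with r₀ = 337 = a·1 + b·0 (s = 1, t = 0) and r₁ = 30 = a·0 + b·1 (s = 0, t = 1); each new remainder r_{k+1} = r_{k-1} − q_k·r_k inherits s_{k+1} = s_{k-1} − q_k·s_k, t_{k+1} = t_{k-1} − q_k·t_k, so r_k = a·s_k + b·t_k at every step:
  q = 11: r = 7, s = 1 − 11·0 = 1, t = 0 − 11·1 = -11  (check: 337·1 + 30·(-11) = 7)
  q = 4: r = 2, s = 0 − 4·1 = -4, t = 1 − 4·(-11) = 45  (check: 337·(-4) + 30·45 = 2)
  q = 3: r = 1, s = 1 − 3·(-4) = 13, t = -11 − 3·45 = -146  (check: 337·13 + 30·(-146) = 1)
The row with r = 1 (the gcd) gives the Bezout coefficients s = 13, t = -146.
Result: 337 · (13) + 30 · (-146) = 1.

gcd(337, 30) = 1; s = 13, t = -146 (check: 337·13 + 30·(-146) = 1).


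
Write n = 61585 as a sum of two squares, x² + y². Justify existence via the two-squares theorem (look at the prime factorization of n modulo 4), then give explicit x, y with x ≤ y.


Step 1: Factor n = 61585 = 5 · 109 · 113.
Step 2: Check the mod-4 condition on each prime factor: 5 ≡ 1 (mod 4), exponent 1; 109 ≡ 1 (mod 4), exponent 1; 113 ≡ 1 (mod 4), exponent 1.
All primes ≡ 3 (mod 4) appear to even exponent (or don't appear), so by the two-squares theorem n IS expressible as a sum of two squares.
Step 3: Build a representation. Here n = 5 · 109 · 113 is a product of primes ≡ 1 (mod 4). Each prime p ≡ 1 (mod 4) is itself a sum of two squares; find a² by testing p − a² for a perfect square:
  5: 5 − 1² = 4 = 2² ⇒ 5 = 1² + 2².
  109: 109 − 1² = 108, 109 − 2² = 105, 109 − 3² = 100 = 10² ⇒ 109 = 3² + 10².
  113: 113 − 1² = 112, 113 − 2² = 109, 113 − 3² = 104, 113 − 4² = 97, 113 − 5² = 88, 113 − 6² = 77, 113 − 7² = 64 = 8² ⇒ 113 = 7² + 8².
  Combine using the Brahmagupta–Fibonacci identity (a² + b²)(c² + d²) = (ac − bd)² + (ad + bc)² = (ac + bd)² + (ad − bc)²:
  5 · 109 = 545: from (1² + 2²)(3² + 10²), take (1·3 − 2·10, 1·10 + 2·3) = (3 − 20, 10 + 6) = (-17, 16); dropping signs (only squares matter) gives (17, 16); check 17² + 16² = 289 + 256 = 545 ✓.
  545 · 113 = 61585: from (17² + 16²)(7² + 8²), take (17·7 − 16·8, 17·8 + 16·7) = (119 − 128, 136 + 112) = (-9, 248); dropping signs (only squares matter) gives (9, 248); check 9² + 248² = 81 + 61504 = 61585 ✓.
Step 4: Order so x ≤ y and verify: 9² + 248² = 81 + 61504 = 61585 = n. ✓

n = 61585 = 9² + 248² (one valid representation with x ≤ y).


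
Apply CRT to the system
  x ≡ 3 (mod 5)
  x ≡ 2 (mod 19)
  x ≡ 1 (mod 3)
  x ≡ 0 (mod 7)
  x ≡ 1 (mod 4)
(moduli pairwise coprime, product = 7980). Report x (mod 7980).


Product of moduli M = 5 · 19 · 3 · 7 · 4 = 7980.
Merge one congruence at a time:
  Start: x ≡ 3 (mod 5).
  Combine with x ≡ 2 (mod 19); new modulus lcm = 95.
    Write x = 3 + 5·t and substitute into x ≡ 2 (mod 19): 5·t ≡ 2 − 3 = -1 (mod 19).
    Reduce coefficients mod 19: 5·t ≡ 18 (mod 19).
    The inverse of 5 mod 19 is 4 (since 5·4 = 20 = 1·19 + 1), so t ≡ 4·18 = 72 ≡ 15 (mod 19).
    Then x = 3 + 5·15 = 78, valid modulo lcm(5, 19) = 95: x ≡ 78 (mod 95).
  Combine with x ≡ 1 (mod 3); new modulus lcm = 285.
    Write x = 78 + 95·t and substitute into x ≡ 1 (mod 3): 95·t ≡ 1 − 78 = -77 (mod 3).
    Reduce coefficients mod 3: 2·t ≡ 1 (mod 3).
    The inverse of 2 mod 3 is 2 (since 2·2 = 4 = 1·3 + 1), so t ≡ 2·1 = 2 ≡ 2 (mod 3).
    Then x = 78 + 95·2 = 268, valid modulo lcm(95, 3) = 285: x ≡ 268 (mod 285).
  Combine with x ≡ 0 (mod 7); new modulus lcm = 1995.
    Write x = 268 + 285·t and substitute into x ≡ 0 (mod 7): 285·t ≡ 0 − 268 = -268 (mod 7).
    Reduce coefficients mod 7: 5·t ≡ 5 (mod 7).
    The inverse of 5 mod 7 is 3 (since 5·3 = 15 = 2·7 + 1), so t ≡ 3·5 = 15 ≡ 1 (mod 7).
    Then x = 268 + 285·1 = 553, valid modulo lcm(285, 7) = 1995: x ≡ 553 (mod 1995).
  Combine with x ≡ 1 (mod 4); new modulus lcm = 7980.
    Write x = 553 + 1995·t and substitute into x ≡ 1 (mod 4): 1995·t ≡ 1 − 553 = -552 (mod 4).
    Reduce coefficients mod 4: 3·t ≡ 0 (mod 4).
    The inverse of 3 mod 4 is 3 (since 3·3 = 9 = 2·4 + 1), so t ≡ 3·0 = 0 ≡ 0 (mod 4).
    Then x = 553 + 1995·0 = 553, valid modulo lcm(1995, 4) = 7980: x ≡ 553 (mod 7980).
Verify against each original: 553 mod 5 = 3, 553 mod 19 = 2, 553 mod 3 = 1, 553 mod 7 = 0, 553 mod 4 = 1.

x ≡ 553 (mod 7980).


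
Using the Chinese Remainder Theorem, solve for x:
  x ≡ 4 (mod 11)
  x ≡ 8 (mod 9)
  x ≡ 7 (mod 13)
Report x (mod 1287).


Moduli 11, 9, 13 are pairwise coprime; by CRT there is a unique solution modulo M = 11 · 9 · 13 = 1287.
Solve pairwise, accumulating the modulus:
  Start with x ≡ 4 (mod 11).
  Combine with x ≡ 8 (mod 9): since gcd(11, 9) = 1, we get a unique residue mod 99.
    Write x = 4 + 11·t and substitute into x ≡ 8 (mod 9): 11·t ≡ 8 − 4 = 4 (mod 9).
    Reduce coefficients mod 9: 2·t ≡ 4 (mod 9).
    The inverse of 2 mod 9 is 5 (since 2·5 = 10 = 1·9 + 1), so t ≡ 5·4 = 20 ≡ 2 (mod 9).
    Then x = 4 + 11·2 = 26, valid modulo lcm(11, 9) = 99: x ≡ 26 (mod 99).
  Combine with x ≡ 7 (mod 13): since gcd(99, 13) = 1, we get a unique residue mod 1287.
    Write x = 26 + 99·t and substitute into x ≡ 7 (mod 13): 99·t ≡ 7 − 26 = -19 (mod 13).
    Reduce coefficients mod 13: 8·t ≡ 7 (mod 13).
    The inverse of 8 mod 13 is 5 (since 8·5 = 40 = 3·13 + 1), so t ≡ 5·7 = 35 ≡ 9 (mod 13).
    Then x = 26 + 99·9 = 917, valid modulo lcm(99, 13) = 1287: x ≡ 917 (mod 1287).
Verify: 917 mod 11 = 4 ✓, 917 mod 9 = 8 ✓, 917 mod 13 = 7 ✓.

x ≡ 917 (mod 1287).


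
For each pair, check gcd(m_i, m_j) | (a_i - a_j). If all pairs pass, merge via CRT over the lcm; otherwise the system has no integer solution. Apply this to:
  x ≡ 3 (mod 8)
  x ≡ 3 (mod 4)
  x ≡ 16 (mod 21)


Moduli 8, 4, 21 are not pairwise coprime, so CRT works modulo lcm(m_i) when all pairwise compatibility conditions hold.
Pairwise compatibility: gcd(m_i, m_j) must divide a_i - a_j for every pair.
Merge one congruence at a time:
  Start: x ≡ 3 (mod 8).
  Combine with x ≡ 3 (mod 4): gcd(8, 4) = 4; 3 - 3 = 0, which IS divisible by 4, so compatible.
    Write x = 3 + 8·t and substitute into x ≡ 3 (mod 4): 8·t ≡ 3 − 3 = 0 (mod 4).
    Divide the congruence (and modulus) by g = 4: 2·t ≡ 0 (mod 1).
    Modulo 1 every t works; take t = 0.
    Then x = 3 + 8·0 = 3, valid modulo lcm(8, 4) = 8: x ≡ 3 (mod 8).
  Combine with x ≡ 16 (mod 21): gcd(8, 21) = 1; 16 - 3 = 13, which IS divisible by 1, so compatible.
    Write x = 3 + 8·t and substitute into x ≡ 16 (mod 21): 8·t ≡ 16 − 3 = 13 (mod 21).
    The inverse of 8 mod 21 is 8 (since 8·8 = 64 = 3·21 + 1), so t ≡ 8·13 = 104 ≡ 20 (mod 21).
    Then x = 3 + 8·20 = 163, valid modulo lcm(8, 21) = 168: x ≡ 163 (mod 168).
Verify: 163 mod 8 = 3, 163 mod 4 = 3, 163 mod 21 = 16.

x ≡ 163 (mod 168).


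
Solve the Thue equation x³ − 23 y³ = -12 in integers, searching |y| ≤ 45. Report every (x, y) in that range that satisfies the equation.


The equation is x³ - 23y³ = -12. For fixed y, x³ = 23·y³ − 12, so a solution requires the RHS to be a perfect cube.
Strategy: iterate y from -45 to 45, compute RHS = 23·y³ − 12, and check whether it is a (positive or negative) perfect cube.
Check small values of y:
  y = 0: RHS = -12 is not a perfect cube.
  y = 1: RHS = 11 is not a perfect cube.
  y = -1: RHS = -35 is not a perfect cube.
  y = 2: RHS = 172 is not a perfect cube.
  y = -2: RHS = -196 is not a perfect cube.
  y = 3: RHS = 609 is not a perfect cube.
  y = -3: RHS = -633 is not a perfect cube.
Continuing the search up to |y| = 45 finds no solutions either.
No (x, y) in the scanned range satisfies the equation.

No integer solutions with |y| ≤ 45.


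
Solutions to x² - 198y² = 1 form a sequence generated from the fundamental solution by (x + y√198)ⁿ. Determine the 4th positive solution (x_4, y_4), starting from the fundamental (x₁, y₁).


Step 1: Find the fundamental solution (x₁, y₁) of x² - 198y² = 1.
  Expand √198 as a continued fraction. a₀ = ⌊√198⌋ = 14; iterate m_{k+1} = d_k·a_k − m_k, d_{k+1} = (198 − m_{k+1}²)/d_k, a_{k+1} = ⌊(a₀ + m_{k+1})/d_{k+1}⌋ (starting m₀ = 0, d₀ = 1), with convergents p_k = a_k·p_{k-1} + p_{k-2}, q_k = a_k·q_{k-1} + q_{k-2} (p₋₁ = 1, q₋₁ = 0):
  k = 0: a₀ = 14; p₀/q₀ = 14/1; p₀² − 198·q₀² = 196 − 198 = -2.
  k = 1: m = 14, d = 2, a = ⌊(14 + 14)/2⌋ = 14; p/q = (14·14 + 1)/(14·1 + 0) = 197/14; p² − 198·q² = 38809 − 38808 = 1.
  The first convergent with p² − 198·q² = 1 gives the fundamental solution (x₁, y₁) = (197, 14).
Step 2: Apply the recurrence (x_{n+1}, y_{n+1}) = (x₁x_n + 198y₁y_n, x₁y_n + y₁x_n) repeatedly.
  From (x_1, y_1) = (197, 14): x_2 = 197·197 + 198·14·14 = 77617; y_2 = 197·14 + 14·197 = 5516.
  From (x_2, y_2) = (77617, 5516): x_3 = 197·77617 + 198·14·5516 = 30580901; y_3 = 197·5516 + 14·77617 = 2173290.
  From (x_3, y_3) = (30580901, 2173290): x_4 = 197·30580901 + 198·14·2173290 = 12048797377; y_4 = 197·2173290 + 14·30580901 = 856270744.
Step 3: Verify x_4² - 198·y_4² = 145173518232002080129 - 145173518232002080128 = 1 (should be 1). ✓

(x_1, y_1) = (197, 14); (x_4, y_4) = (12048797377, 856270744).


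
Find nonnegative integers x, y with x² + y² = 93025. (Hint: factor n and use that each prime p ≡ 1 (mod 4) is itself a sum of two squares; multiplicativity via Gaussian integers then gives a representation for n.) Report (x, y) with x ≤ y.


Step 1: Factor n = 93025 = 5^2 · 61^2.
Step 2: Check the mod-4 condition on each prime factor: 5 ≡ 1 (mod 4), exponent 2; 61 ≡ 1 (mod 4), exponent 2.
All primes ≡ 3 (mod 4) appear to even exponent (or don't appear), so by the two-squares theorem n IS expressible as a sum of two squares.
Step 3: Build a representation. Group n = k² · m with k = 5 and m = 61 · 61 = 3721 (a product of primes ≡ 1 (mod 4)); a representation of m scales to one of n via (k·x)² + (k·y)² = k²(x² + y²). Each prime p ≡ 1 (mod 4) is itself a sum of two squares; find a² by testing p − a² for a perfect square:
  61: 61 − 1² = 60, 61 − 2² = 57, 61 − 3² = 52, 61 − 4² = 45, 61 − 5² = 36 = 6² ⇒ 61 = 5² + 6².
  Combine using the Brahmagupta–Fibonacci identity (a² + b²)(c² + d²) = (ac − bd)² + (ad + bc)² = (ac + bd)² + (ad − bc)²:
  61 · 61 = 3721: from (5² + 6²)(5² + 6²), take (5·5 − 6·6, 5·6 + 6·5) = (25 − 36, 30 + 30) = (-11, 60); dropping signs (only squares matter) gives (11, 60); check 11² + 60² = 121 + 3600 = 3721 ✓.
  Scale by k = 5: (5·11, 5·60) = (55, 300).
Step 4: Order so x ≤ y and verify: 55² + 300² = 3025 + 90000 = 93025 = n. ✓

n = 93025 = 55² + 300² (one valid representation with x ≤ y).


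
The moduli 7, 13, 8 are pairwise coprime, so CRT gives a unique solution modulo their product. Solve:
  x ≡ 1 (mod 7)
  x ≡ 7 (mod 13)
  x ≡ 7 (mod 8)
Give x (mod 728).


Moduli 7, 13, 8 are pairwise coprime; by CRT there is a unique solution modulo M = 7 · 13 · 8 = 728.
Solve pairwise, accumulating the modulus:
  Start with x ≡ 1 (mod 7).
  Combine with x ≡ 7 (mod 13): since gcd(7, 13) = 1, we get a unique residue mod 91.
    Write x = 1 + 7·t and substitute into x ≡ 7 (mod 13): 7·t ≡ 7 − 1 = 6 (mod 13).
    The inverse of 7 mod 13 is 2 (since 7·2 = 14 = 1·13 + 1), so t ≡ 2·6 = 12 ≡ 12 (mod 13).
    Then x = 1 + 7·12 = 85, valid modulo lcm(7, 13) = 91: x ≡ 85 (mod 91).
  Combine with x ≡ 7 (mod 8): since gcd(91, 8) = 1, we get a unique residue mod 728.
    Write x = 85 + 91·t and substitute into x ≡ 7 (mod 8): 91·t ≡ 7 − 85 = -78 (mod 8).
    Reduce coefficients mod 8: 3·t ≡ 2 (mod 8).
    The inverse of 3 mod 8 is 3 (since 3·3 = 9 = 1·8 + 1), so t ≡ 3·2 = 6 ≡ 6 (mod 8).
    Then x = 85 + 91·6 = 631, valid modulo lcm(91, 8) = 728: x ≡ 631 (mod 728).
Verify: 631 mod 7 = 1 ✓, 631 mod 13 = 7 ✓, 631 mod 8 = 7 ✓.

x ≡ 631 (mod 728).


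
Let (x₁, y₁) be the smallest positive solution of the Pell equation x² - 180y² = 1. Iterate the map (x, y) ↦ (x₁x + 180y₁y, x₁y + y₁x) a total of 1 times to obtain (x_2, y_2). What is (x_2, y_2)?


Step 1: Find the fundamental solution (x₁, y₁) of x² - 180y² = 1.
  Expand √180 as a continued fraction. a₀ = ⌊√180⌋ = 13; iterate m_{k+1} = d_k·a_k − m_k, d_{k+1} = (180 − m_{k+1}²)/d_k, a_{k+1} = ⌊(a₀ + m_{k+1})/d_{k+1}⌋ (starting m₀ = 0, d₀ = 1), with convergents p_k = a_k·p_{k-1} + p_{k-2}, q_k = a_k·q_{k-1} + q_{k-2} (p₋₁ = 1, q₋₁ = 0):
  k = 0: a₀ = 13; p₀/q₀ = 13/1; p₀² − 180·q₀² = 169 − 180 = -11.
  k = 1: m = 13, d = 11, a = ⌊(13 + 13)/11⌋ = 2; p/q = (2·13 + 1)/(2·1 + 0) = 27/2; p² − 180·q² = 729 − 720 = 9.
  k = 2: m = 9, d = 9, a = ⌊(13 + 9)/9⌋ = 2; p/q = (2·27 + 13)/(2·2 + 1) = 67/5; p² − 180·q² = 4489 − 4500 = -11.
  k = 3: m = 9, d = 11, a = ⌊(13 + 9)/11⌋ = 2; p/q = (2·67 + 27)/(2·5 + 2) = 161/12; p² − 180·q² = 25921 − 25920 = 1.
  The first convergent with p² − 180·q² = 1 gives the fundamental solution (x₁, y₁) = (161, 12).
Step 2: Apply the recurrence (x_{n+1}, y_{n+1}) = (x₁x_n + 180y₁y_n, x₁y_n + y₁x_n) repeatedly.
  From (x_1, y_1) = (161, 12): x_2 = 161·161 + 180·12·12 = 51841; y_2 = 161·12 + 12·161 = 3864.
Step 3: Verify x_2² - 180·y_2² = 2687489281 - 2687489280 = 1 (should be 1). ✓

(x_1, y_1) = (161, 12); (x_2, y_2) = (51841, 3864).
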